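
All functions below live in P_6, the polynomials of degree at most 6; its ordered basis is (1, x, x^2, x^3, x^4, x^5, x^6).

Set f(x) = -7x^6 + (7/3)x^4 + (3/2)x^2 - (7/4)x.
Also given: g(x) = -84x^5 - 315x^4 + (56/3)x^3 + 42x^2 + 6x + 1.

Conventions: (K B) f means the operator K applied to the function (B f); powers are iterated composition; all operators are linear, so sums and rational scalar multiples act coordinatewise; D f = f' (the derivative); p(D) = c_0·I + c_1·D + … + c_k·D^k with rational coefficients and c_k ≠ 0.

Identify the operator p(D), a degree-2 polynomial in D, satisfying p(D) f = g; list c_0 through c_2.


p(D) = 2·D + (3/2)·D^2, i.e. c_0 = 0, c_1 = 2, c_2 = 3/2

D^0 f = -7x^6 + (7/3)x^4 + (3/2)x^2 - (7/4)x
D^1 f = -42x^5 + (28/3)x^3 + 3x - 7/4
D^2 f = -210x^4 + 28x^2 + 3
matching coefficients of g against c_0 f + c_1 Df + … from the top degree down determines the c_i
solution: c_0 = 0, c_1 = 2, c_2 = 3/2


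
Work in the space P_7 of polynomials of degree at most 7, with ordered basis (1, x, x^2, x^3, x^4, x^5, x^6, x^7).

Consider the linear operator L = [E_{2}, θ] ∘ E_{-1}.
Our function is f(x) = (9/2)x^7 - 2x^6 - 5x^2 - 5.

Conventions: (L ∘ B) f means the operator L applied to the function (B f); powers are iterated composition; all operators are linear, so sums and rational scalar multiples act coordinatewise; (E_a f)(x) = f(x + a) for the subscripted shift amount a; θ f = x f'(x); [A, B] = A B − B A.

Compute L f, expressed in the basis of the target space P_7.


the result is g(x) = 63x^6 + 354x^5 + 825x^4 + 1020x^3 + 705x^2 + 238x + 19

E_{-1} f = (9/2)x^7 - (67/2)x^6 + (213/2)x^5 - (375/2)x^4 + (395/2)x^3 - (259/2)x^2 + (107/2)x - 33/2
θ E_{-1} f = (63/2)x^7 - 201x^6 + (1065/2)x^5 - 750x^4 + (1185/2)x^3 - 259x^2 + (107/2)x
E_{2} θ E_{-1} f = (63/2)x^7 + 240x^6 + (1533/2)x^5 + 1335x^4 + (2745/2)x^3 + 824x^2 + (495/2)x + 19
E_{2} E_{-1} f = (9/2)x^7 + (59/2)x^6 + (165/2)x^5 + (255/2)x^4 + (235/2)x^3 + (119/2)x^2 + (19/2)x - 15/2
θ E_{2} E_{-1} f = (63/2)x^7 + 177x^6 + (825/2)x^5 + 510x^4 + (705/2)x^3 + 119x^2 + (19/2)x
[E_{2}, θ] E_{-1} f = 63x^6 + 354x^5 + 825x^4 + 1020x^3 + 705x^2 + 238x + 19


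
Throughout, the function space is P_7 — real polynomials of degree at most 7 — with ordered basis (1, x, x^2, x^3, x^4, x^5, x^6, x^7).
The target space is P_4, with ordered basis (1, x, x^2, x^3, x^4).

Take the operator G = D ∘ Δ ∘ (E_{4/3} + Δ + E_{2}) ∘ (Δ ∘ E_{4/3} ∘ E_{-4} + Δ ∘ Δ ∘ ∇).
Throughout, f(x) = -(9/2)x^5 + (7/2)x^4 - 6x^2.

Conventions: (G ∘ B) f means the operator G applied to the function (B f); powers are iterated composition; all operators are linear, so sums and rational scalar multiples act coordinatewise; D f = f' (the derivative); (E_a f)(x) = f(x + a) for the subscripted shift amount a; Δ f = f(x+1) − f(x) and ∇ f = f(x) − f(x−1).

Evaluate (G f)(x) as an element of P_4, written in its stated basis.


E_{-4} f = -(9/2)x^5 + (187/2)x^4 - 776x^3 + 3210x^2 - 6608x + 5408
E_{4/3} E_{-4} f = -(9/2)x^5 + (127/2)x^4 - (1072/3)x^3 + (2990/3)x^2 - (37024/27)x + 60032/81
Δ E_{4/3} E_{-4} f = -(45/2)x^4 + 209x^3 - 736x^2 + (6917/6)x - 18169/27
∇ f = -(45/2)x^4 + 59x^3 - 66x^2 + (49/2)x - 2
Δ ∇ f = -90x^3 + 42x^2 - 45x - 5
Δ Δ ∇ f = -270x^2 - 186x - 93
(Δ ∘ E_{4/3} ∘ E_{-4} + Δ ∘ Δ ∘ ∇) f = -(45/2)x^4 + 209x^3 - 1006x^2 + (5801/6)x - 20680/27
E_{4/3} (Δ ∘ E_{4/3} ∘ E_{-4} + Δ ∘ Δ ∘ ∇) f = -(45/2)x^4 + 89x^3 - 410x^2 - (1629/2)x - 22706/27
Δ (Δ ∘ E_{4/3} ∘ E_{-4} + Δ ∘ Δ ∘ ∇) f = -90x^3 + 492x^2 - 1475x + 442/3
E_{2} (Δ ∘ E_{4/3} ∘ E_{-4} + Δ ∘ Δ ∘ ∇) f = -(45/2)x^4 + 29x^3 - 292x^2 - (7615/6)x - 41695/27
(E_{4/3} + Δ + E_{2}) (Δ ∘ E_{4/3} ∘ E_{-4} + Δ ∘ Δ ∘ ∇) f = -45x^4 + 28x^3 - 210x^2 - (10676/3)x - 20141/9
Δ (E_{4/3} + Δ + E_{2}) (Δ ∘ E_{4/3} ∘ E_{-4} + Δ ∘ Δ ∘ ∇) f = -180x^3 - 186x^2 - 516x - 11357/3
D Δ (E_{4/3} + Δ + E_{2}) (Δ ∘ E_{4/3} ∘ E_{-4} + Δ ∘ Δ ∘ ∇) f = -540x^2 - 372x - 516

the image equals g(x) = -540x^2 - 372x - 516


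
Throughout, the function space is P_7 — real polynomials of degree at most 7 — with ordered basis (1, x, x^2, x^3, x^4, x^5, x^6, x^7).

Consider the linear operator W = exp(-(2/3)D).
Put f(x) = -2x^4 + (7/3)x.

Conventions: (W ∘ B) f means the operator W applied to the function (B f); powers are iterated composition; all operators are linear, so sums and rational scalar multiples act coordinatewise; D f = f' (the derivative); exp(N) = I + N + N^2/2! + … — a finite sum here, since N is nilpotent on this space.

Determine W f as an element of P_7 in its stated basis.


order-1 term: (16/3)x^3 - 14/9
order-2 term: -(16/3)x^2
order-3 term: (64/27)x
order-4 term: -32/81
the series for exp(-(2/3)D) f terminates at order 4
exp(-(2/3)D) f = -2x^4 + (16/3)x^3 - (16/3)x^2 + (127/27)x - 158/81

the image equals g(x) = -2x^4 + (16/3)x^3 - (16/3)x^2 + (127/27)x - 158/81


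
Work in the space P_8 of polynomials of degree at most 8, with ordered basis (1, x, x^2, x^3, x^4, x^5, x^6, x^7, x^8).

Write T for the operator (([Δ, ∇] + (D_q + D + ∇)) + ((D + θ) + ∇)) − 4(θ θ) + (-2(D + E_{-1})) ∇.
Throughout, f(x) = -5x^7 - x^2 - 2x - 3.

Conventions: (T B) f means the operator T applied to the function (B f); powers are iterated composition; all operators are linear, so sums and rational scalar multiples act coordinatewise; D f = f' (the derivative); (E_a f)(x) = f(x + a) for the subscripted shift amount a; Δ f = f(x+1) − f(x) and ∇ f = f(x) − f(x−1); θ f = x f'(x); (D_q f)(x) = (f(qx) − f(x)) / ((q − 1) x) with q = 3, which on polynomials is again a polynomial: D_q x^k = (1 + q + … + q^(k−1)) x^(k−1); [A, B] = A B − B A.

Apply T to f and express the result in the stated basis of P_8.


∇ f = -35x^6 + 105x^5 - 175x^4 + 175x^3 - 105x^2 + 33x - 6
Δ ∇ f = -210x^5 - 350x^3 - 70x - 2
Δ f = -35x^6 - 105x^5 - 175x^4 - 175x^3 - 105x^2 - 37x - 8
∇ Δ f = -210x^5 - 350x^3 - 70x - 2
[Δ, ∇] f = 0
D_q f = -5465x^6 - 4x - 2
D f = -35x^6 - 2x - 2
∇ f = -35x^6 + 105x^5 - 175x^4 + 175x^3 - 105x^2 + 33x - 6
(D_q + D + ∇) f = -5535x^6 + 105x^5 - 175x^4 + 175x^3 - 105x^2 + 27x - 10
([Δ, ∇] + (D_q + D + ∇)) f = -5535x^6 + 105x^5 - 175x^4 + 175x^3 - 105x^2 + 27x - 10
D f = -35x^6 - 2x - 2
θ f = -35x^7 - 2x^2 - 2x
(D + θ) f = -35x^7 - 35x^6 - 2x^2 - 4x - 2
∇ f = -35x^6 + 105x^5 - 175x^4 + 175x^3 - 105x^2 + 33x - 6
((D + θ) + ∇) f = -35x^7 - 70x^6 + 105x^5 - 175x^4 + 175x^3 - 107x^2 + 29x - 8
(([Δ, ∇] + (D_q + D + ∇)) + ((D + θ) + ∇)) f = -35x^7 - 5605x^6 + 210x^5 - 350x^4 + 350x^3 - 212x^2 + 56x - 18
θ f = -35x^7 - 2x^2 - 2x
θ θ f = -245x^7 - 4x^2 - 2x
(-4(θ θ)) f = 980x^7 + 16x^2 + 8x
∇ f = -35x^6 + 105x^5 - 175x^4 + 175x^3 - 105x^2 + 33x - 6
D ∇ f = -210x^5 + 525x^4 - 700x^3 + 525x^2 - 210x + 33
E_{-1} ∇ f = -35x^6 + 315x^5 - 1225x^4 + 2625x^3 - 3255x^2 + 2203x - 634
(D + E_{-1}) ∇ f = -35x^6 + 105x^5 - 700x^4 + 1925x^3 - 2730x^2 + 1993x - 601
(-2(D + E_{-1})) ∇ f = 70x^6 - 210x^5 + 1400x^4 - 3850x^3 + 5460x^2 - 3986x + 1202
((([Δ, ∇] + (D_q + D + ∇)) + ((D + θ) + ∇)) − 4(θ θ) + (-2(D + E_{-1})) ∇) f = 945x^7 - 5535x^6 + 1050x^4 - 3500x^3 + 5264x^2 - 3922x + 1184

g(x) = 945x^7 - 5535x^6 + 1050x^4 - 3500x^3 + 5264x^2 - 3922x + 1184


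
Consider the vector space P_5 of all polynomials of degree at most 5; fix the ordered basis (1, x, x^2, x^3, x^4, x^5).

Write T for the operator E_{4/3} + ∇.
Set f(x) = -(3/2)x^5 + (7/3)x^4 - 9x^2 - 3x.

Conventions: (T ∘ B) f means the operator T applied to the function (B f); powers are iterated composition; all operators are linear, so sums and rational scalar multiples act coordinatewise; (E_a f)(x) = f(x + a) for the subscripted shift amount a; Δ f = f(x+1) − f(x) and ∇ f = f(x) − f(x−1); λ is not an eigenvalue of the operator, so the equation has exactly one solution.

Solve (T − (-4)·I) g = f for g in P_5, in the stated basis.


write g with unknown coordinates in the stated basis and equate coefficients in (T − (-4)·I) g = f
solving from the highest basis element down gives g = -(3/10)x^5 + (7/6)x^4 - (77/45)x^3 + (344/225)x^2 - (75451/20250)x + 249389/101250
check: T g = -(3/10)x^5 - (7/3)x^4 + (308/45)x^3 - (3401/225)x^2 + (120527/10125)x - 498778/50625
so T g − (-4)·g = -(3/2)x^5 + (7/3)x^4 - 9x^2 - 3x = f ✓

the result is g(x) = -(3/10)x^5 + (7/6)x^4 - (77/45)x^3 + (344/225)x^2 - (75451/20250)x + 249389/101250


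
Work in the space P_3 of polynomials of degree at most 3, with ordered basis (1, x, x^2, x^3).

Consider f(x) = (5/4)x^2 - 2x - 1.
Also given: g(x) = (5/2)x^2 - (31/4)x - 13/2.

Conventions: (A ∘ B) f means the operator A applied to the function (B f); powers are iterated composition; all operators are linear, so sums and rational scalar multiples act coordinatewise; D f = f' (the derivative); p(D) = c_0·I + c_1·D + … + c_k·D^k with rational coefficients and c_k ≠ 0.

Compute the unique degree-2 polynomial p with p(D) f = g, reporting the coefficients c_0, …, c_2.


D^0 f = (5/4)x^2 - 2x - 1
D^1 f = (5/2)x - 2
D^2 f = 5/2
matching coefficients of g against c_0 f + c_1 Df + … from the top degree down determines the c_i
solution: c_0 = 2, c_1 = -3/2, c_2 = -3

c_0 = 2, c_1 = -3/2, c_2 = -3


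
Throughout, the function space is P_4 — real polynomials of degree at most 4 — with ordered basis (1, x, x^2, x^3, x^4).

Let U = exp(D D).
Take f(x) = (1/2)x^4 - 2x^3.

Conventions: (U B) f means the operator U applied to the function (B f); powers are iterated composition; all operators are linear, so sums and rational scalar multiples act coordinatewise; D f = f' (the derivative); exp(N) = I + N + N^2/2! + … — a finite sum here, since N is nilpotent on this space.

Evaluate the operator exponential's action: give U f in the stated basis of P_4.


g(x) = (1/2)x^4 - 2x^3 + 6x^2 - 12x + 6

order-1 term: 6x^2 - 12x
order-2 term: 6
the series for exp(D D) f terminates at order 2
exp(D D) f = (1/2)x^4 - 2x^3 + 6x^2 - 12x + 6


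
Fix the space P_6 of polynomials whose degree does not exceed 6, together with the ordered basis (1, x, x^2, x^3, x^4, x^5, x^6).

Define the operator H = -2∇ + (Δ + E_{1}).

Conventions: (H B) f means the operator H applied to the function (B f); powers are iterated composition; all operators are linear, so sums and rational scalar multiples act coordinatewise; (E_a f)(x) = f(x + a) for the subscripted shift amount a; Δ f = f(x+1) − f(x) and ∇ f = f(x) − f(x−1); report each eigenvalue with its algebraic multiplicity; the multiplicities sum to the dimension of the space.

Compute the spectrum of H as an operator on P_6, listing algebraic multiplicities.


image of 1: 1
image of x: x
image of x^2: x^2 + 4
image of x^3: x^3 + 12x
image of x^4: x^4 + 24x^2 + 4
image of x^5: x^5 + 40x^3 + 20x
image of x^6: x^6 + 60x^4 + 60x^2 + 4
the matrix is upper triangular; its diagonal is (1, 1, 1, 1, 1, 1, 1)
for a triangular matrix the eigenvalues are the diagonal entries, with algebraic multiplicity their repetition count

λ = 1 (multiplicity 7)


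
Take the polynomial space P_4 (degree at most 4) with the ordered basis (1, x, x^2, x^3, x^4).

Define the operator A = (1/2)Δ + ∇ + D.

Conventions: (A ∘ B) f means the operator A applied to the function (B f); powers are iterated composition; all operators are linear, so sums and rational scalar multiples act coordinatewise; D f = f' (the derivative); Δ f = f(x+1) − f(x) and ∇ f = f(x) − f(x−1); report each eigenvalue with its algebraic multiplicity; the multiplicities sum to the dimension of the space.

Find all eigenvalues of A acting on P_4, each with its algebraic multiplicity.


image of 1: 0
image of x: 5/2
image of x^2: 5x - 1/2
image of x^3: (15/2)x^2 - (3/2)x + 3/2
image of x^4: 10x^3 - 3x^2 + 6x - 1/2
the matrix is upper triangular; its diagonal is (0, 0, 0, 0, 0)
for a triangular matrix the eigenvalues are the diagonal entries, with algebraic multiplicity their repetition count

λ = 0 (multiplicity 5)


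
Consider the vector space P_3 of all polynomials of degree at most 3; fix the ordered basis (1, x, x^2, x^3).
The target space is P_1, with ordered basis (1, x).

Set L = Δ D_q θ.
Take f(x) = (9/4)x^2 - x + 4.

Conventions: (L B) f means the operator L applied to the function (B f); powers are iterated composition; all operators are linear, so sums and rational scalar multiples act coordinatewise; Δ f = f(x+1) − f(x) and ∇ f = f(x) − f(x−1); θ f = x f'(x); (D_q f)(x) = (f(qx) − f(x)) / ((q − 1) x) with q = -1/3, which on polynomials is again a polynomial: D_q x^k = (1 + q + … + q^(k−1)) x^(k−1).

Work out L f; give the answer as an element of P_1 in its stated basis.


the result is g(x) = 3

θ f = (9/2)x^2 - x
D_q θ f = 3x - 1
Δ D_q θ f = 3


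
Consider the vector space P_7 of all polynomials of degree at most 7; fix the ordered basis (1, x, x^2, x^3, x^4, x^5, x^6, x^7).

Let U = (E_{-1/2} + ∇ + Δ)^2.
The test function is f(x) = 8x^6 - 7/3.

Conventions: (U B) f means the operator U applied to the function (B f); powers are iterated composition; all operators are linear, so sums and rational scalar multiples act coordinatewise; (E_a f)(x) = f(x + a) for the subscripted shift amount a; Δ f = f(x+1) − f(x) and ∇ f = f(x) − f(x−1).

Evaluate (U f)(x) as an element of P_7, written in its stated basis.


the image equals g(x) = 8x^6 + 144x^5 + 600x^4 + 960x^3 + 2760x^2 + 684x + 2543/3

E_{-1/2} f = 8x^6 - 24x^5 + 30x^4 - 20x^3 + (15/2)x^2 - (3/2)x - 53/24
∇ f = 48x^5 - 120x^4 + 160x^3 - 120x^2 + 48x - 8
Δ f = 48x^5 + 120x^4 + 160x^3 + 120x^2 + 48x + 8
(E_{-1/2} + ∇ + Δ) f = 8x^6 + 72x^5 + 30x^4 + 300x^3 + (15/2)x^2 + (189/2)x - 53/24
E_{-1/2} (E_{-1/2} + ∇ + Δ) f = 8x^6 + 48x^5 - 120x^4 + 400x^3 - 480x^2 + 318x - 256/3
∇ (E_{-1/2} + ∇ + Δ) f = 48x^5 + 240x^4 - 440x^3 + 1320x^2 - 1077x + 421
Δ (E_{-1/2} + ∇ + Δ) f = 48x^5 + 480x^4 + 1000x^3 + 1920x^2 + 1443x + 512
(E_{-1/2} + ∇ + Δ) (E_{-1/2} + ∇ + Δ) f = 8x^6 + 144x^5 + 600x^4 + 960x^3 + 2760x^2 + 684x + 2543/3


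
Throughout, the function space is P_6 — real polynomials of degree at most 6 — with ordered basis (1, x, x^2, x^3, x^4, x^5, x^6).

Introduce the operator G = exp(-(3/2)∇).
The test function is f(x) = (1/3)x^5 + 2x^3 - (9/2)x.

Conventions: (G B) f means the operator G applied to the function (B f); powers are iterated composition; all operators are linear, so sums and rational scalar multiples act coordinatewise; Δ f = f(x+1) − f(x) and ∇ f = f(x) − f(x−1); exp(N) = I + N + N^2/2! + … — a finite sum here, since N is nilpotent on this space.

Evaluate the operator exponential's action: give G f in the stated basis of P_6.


the result is g(x) = (1/3)x^5 - (5/2)x^4 + (29/2)x^3 - (191/4)x^2 + (1423/16)x - 2425/32

order-1 term: -(5/2)x^4 + 5x^3 - 14x^2 + (23/2)x + 13/4
order-2 term: (15/2)x^3 - (45/2)x^2 + (159/4)x - 99/4
order-3 term: -(45/4)x^2 + (135/4)x - 279/8
order-4 term: (135/16)x - 135/8
order-5 term: -81/32
the series for exp(-(3/2)∇) f terminates at order 5
exp(-(3/2)∇) f = (1/3)x^5 - (5/2)x^4 + (29/2)x^3 - (191/4)x^2 + (1423/16)x - 2425/32


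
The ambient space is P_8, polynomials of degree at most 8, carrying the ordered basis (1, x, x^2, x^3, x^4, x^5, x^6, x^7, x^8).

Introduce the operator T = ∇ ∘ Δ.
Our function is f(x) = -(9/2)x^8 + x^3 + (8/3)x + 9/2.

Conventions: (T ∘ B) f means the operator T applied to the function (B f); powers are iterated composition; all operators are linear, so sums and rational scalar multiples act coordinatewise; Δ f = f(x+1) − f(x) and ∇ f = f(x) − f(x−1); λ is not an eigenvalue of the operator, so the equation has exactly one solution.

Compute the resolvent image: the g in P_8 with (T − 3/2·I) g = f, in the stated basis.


the image equals g(x) = 3x^8 + 112x^6 + 2520x^4 - (2/3)x^3 + 22512x^2 - (40/9)x + 100579/3

write g with unknown coordinates in the stated basis and equate coefficients in (T − 3/2·I) g = f
solving from the highest basis element down gives g = 3x^8 + 112x^6 + 2520x^4 - (2/3)x^3 + 22512x^2 - (40/9)x + 100579/3
check: T g = 168x^6 + 3780x^4 + 33768x^2 - 4x + 50294
so T g − 3/2·g = -(9/2)x^8 + x^3 + (8/3)x + 9/2 = f ✓


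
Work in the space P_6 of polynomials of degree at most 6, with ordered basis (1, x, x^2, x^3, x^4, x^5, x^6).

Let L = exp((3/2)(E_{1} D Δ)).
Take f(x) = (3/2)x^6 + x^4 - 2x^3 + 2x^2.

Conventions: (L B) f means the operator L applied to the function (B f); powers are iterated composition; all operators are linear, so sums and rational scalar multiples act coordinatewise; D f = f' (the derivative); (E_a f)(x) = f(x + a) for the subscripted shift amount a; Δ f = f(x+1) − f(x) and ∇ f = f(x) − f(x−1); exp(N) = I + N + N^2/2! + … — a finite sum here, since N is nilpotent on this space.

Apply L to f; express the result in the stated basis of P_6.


order-1 term: (135/2)x^4 + 405x^3 + 963x^2 + (2097/2)x + 879/2
order-2 term: (1215/2)x^2 + 3645x + 22383/4
order-3 term: 1215/2
the series for exp((3/2)(E_{1} D Δ)) f terminates at order 3
exp((3/2)(E_{1} D Δ)) f = (3/2)x^6 + (137/2)x^4 + 403x^3 + (3145/2)x^2 + (9387/2)x + 26571/4

the image equals g(x) = (3/2)x^6 + (137/2)x^4 + 403x^3 + (3145/2)x^2 + (9387/2)x + 26571/4


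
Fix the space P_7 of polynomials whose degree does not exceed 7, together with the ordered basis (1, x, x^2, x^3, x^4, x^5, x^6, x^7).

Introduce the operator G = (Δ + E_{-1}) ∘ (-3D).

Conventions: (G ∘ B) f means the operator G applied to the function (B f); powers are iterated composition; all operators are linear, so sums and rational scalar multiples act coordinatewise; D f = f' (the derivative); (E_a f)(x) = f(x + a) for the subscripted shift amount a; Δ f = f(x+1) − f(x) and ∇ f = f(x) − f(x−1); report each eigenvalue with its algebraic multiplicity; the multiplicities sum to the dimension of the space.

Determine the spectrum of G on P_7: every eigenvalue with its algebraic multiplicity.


image of 1: 0
image of x: -3
image of x^2: -6x
image of x^3: -9x^2 - 18
image of x^4: -12x^3 - 72x
image of x^5: -15x^4 - 180x^2 - 30
image of x^6: -18x^5 - 360x^3 - 180x
image of x^7: -21x^6 - 630x^4 - 630x^2 - 42
the matrix is upper triangular; its diagonal is (0, 0, 0, 0, 0, 0, 0, 0)
for a triangular matrix the eigenvalues are the diagonal entries, with algebraic multiplicity their repetition count

λ = 0 (multiplicity 8)


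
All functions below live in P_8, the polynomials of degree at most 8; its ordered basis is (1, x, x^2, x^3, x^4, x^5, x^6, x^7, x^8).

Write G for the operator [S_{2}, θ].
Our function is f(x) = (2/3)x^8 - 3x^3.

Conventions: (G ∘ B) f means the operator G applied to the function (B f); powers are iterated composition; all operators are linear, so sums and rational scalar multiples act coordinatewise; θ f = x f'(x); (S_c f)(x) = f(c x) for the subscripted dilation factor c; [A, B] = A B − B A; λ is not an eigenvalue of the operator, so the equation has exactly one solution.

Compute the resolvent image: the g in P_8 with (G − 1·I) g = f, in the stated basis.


write g with unknown coordinates in the stated basis and equate coefficients in (G − 1·I) g = f
solving from the highest basis element down gives g = -(2/3)x^8 + 3x^3
check: G g = 0
so G g − 1·g = (2/3)x^8 - 3x^3 = f ✓

the image equals g(x) = -(2/3)x^8 + 3x^3


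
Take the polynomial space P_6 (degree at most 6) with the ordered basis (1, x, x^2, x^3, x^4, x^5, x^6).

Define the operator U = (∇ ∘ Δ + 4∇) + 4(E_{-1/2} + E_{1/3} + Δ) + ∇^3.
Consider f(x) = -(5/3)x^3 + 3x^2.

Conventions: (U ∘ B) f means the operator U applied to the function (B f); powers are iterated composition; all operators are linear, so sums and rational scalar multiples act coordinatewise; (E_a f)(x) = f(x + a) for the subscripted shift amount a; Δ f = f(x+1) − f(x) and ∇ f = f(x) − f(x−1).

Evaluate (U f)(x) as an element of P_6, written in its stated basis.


the image equals g(x) = -(40/3)x^3 - (38/3)x^2 + (241/9)x - 2011/162

Δ f = -5x^2 + x + 4/3
∇ Δ f = -10x + 6
∇ f = -5x^2 + 11x - 14/3
(4∇) f = -20x^2 + 44x - 56/3
(∇ ∘ Δ + 4∇) f = -20x^2 + 34x - 38/3
E_{-1/2} f = -(5/3)x^3 + (11/2)x^2 - (17/4)x + 23/24
E_{1/3} f = -(5/3)x^3 + (4/3)x^2 + (13/9)x + 22/81
Δ f = -5x^2 + x + 4/3
(E_{-1/2} + E_{1/3} + Δ) f = -(10/3)x^3 + (11/6)x^2 - (65/36)x + 1661/648
(4(E_{-1/2} + E_{1/3} + Δ)) f = -(40/3)x^3 + (22/3)x^2 - (65/9)x + 1661/162
∇ f = -5x^2 + 11x - 14/3
∇ ∇ f = -10x + 16
∇ ∇ ∇ f = -10
((∇ ∘ Δ + 4∇) + 4(E_{-1/2} + E_{1/3} + Δ) + ∇^3) f = -(40/3)x^3 - (38/3)x^2 + (241/9)x - 2011/162


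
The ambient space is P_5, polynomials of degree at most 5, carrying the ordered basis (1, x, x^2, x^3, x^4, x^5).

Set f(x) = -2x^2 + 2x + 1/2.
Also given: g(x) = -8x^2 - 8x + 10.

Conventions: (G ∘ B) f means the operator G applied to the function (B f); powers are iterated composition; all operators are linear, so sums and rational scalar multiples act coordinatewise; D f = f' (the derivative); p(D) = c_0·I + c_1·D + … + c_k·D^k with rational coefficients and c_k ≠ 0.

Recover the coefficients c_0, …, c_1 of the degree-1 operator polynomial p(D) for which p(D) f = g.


D^0 f = -2x^2 + 2x + 1/2
D^1 f = -4x + 2
matching coefficients of g against c_0 f + c_1 Df + … from the top degree down determines the c_i
solution: c_0 = 4, c_1 = 4

c_0 = 4, c_1 = 4


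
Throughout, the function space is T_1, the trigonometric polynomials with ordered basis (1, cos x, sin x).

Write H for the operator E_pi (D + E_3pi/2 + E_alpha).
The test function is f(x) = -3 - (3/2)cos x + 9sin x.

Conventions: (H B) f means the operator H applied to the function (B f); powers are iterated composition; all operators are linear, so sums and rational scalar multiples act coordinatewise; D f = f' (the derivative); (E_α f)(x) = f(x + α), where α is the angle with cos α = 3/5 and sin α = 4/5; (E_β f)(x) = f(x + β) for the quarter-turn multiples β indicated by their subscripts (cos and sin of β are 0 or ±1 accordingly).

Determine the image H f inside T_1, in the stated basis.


D f = 9cos x + (3/2)sin x
E_3pi/2 f = -3 - 9cos x - (3/2)sin x
E_alpha f = -3 + (63/10)cos x + (33/5)sin x
(D + E_3pi/2 + E_alpha) f = -6 + (63/10)cos x + (33/5)sin x
E_pi (D + E_3pi/2 + E_alpha) f = -6 - (63/10)cos x - (33/5)sin x

g(x) = -6 - (63/10)cos x - (33/5)sin x


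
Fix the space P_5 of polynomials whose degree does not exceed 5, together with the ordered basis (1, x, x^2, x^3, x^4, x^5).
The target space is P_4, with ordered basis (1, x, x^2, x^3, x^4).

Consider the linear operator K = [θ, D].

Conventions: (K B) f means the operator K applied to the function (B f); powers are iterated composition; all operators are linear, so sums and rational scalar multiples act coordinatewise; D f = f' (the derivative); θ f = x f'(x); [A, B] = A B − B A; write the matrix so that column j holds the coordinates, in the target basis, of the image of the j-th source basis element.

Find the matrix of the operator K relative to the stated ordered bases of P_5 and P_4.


image of 1: 0
image of x: -1
image of x^2: -2x
image of x^3: -3x^2
image of x^4: -4x^3
image of x^5: -5x^4
each image's coordinates form column j of the matrix

the matrix is [[0, -1, 0, 0, 0, 0]; [0, 0, -2, 0, 0, 0]; [0, 0, 0, -3, 0, 0]; [0, 0, 0, 0, -4, 0]; [0, 0, 0, 0, 0, -5]] (rows listed top to bottom)


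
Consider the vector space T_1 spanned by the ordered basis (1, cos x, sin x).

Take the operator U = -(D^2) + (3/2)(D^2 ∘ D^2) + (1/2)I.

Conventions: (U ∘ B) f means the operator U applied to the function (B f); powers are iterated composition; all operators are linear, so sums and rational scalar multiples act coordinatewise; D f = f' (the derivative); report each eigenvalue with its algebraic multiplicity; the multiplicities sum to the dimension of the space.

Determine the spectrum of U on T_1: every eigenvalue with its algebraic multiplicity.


image of 1: 1/2
image of cos x: 3cos x
image of sin x: 3sin x
the matrix is diagonal; its diagonal is (1/2, 3, 3)
for a triangular matrix the eigenvalues are the diagonal entries, with algebraic multiplicity their repetition count

λ = 1/2 (multiplicity 1), λ = 3 (multiplicity 2)


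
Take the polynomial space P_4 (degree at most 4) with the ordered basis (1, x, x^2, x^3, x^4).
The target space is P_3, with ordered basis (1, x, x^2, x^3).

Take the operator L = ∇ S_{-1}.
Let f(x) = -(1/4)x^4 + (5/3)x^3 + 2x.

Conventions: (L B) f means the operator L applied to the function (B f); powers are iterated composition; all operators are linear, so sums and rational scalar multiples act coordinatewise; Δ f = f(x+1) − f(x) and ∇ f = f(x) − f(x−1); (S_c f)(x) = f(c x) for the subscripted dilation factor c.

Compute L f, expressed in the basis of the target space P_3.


S_{-1} f = -(1/4)x^4 - (5/3)x^3 - 2x
∇ S_{-1} f = -x^3 - (7/2)x^2 + 4x - 41/12

g(x) = -x^3 - (7/2)x^2 + 4x - 41/12


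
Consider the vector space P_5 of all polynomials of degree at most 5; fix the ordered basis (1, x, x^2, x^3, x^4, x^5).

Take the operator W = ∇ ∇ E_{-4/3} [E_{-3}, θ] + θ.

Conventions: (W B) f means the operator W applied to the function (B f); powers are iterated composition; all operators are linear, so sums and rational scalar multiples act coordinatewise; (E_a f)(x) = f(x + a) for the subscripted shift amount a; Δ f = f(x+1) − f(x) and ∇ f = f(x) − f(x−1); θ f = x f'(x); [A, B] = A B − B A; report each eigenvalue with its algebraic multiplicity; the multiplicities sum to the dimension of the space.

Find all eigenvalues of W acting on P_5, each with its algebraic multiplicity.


image of 1: 0
image of x: x
image of x^2: 2x^2
image of x^3: 3x^3 - 18
image of x^4: 4x^4 - 72x + 384
image of x^5: 5x^5 - 180x^2 + 1920x - 5150
the matrix is upper triangular; its diagonal is (0, 1, 2, 3, 4, 5)
for a triangular matrix the eigenvalues are the diagonal entries, with algebraic multiplicity their repetition count

λ = 0 (multiplicity 1), λ = 1 (multiplicity 1), λ = 2 (multiplicity 1), λ = 3 (multiplicity 1), λ = 4 (multiplicity 1), λ = 5 (multiplicity 1)


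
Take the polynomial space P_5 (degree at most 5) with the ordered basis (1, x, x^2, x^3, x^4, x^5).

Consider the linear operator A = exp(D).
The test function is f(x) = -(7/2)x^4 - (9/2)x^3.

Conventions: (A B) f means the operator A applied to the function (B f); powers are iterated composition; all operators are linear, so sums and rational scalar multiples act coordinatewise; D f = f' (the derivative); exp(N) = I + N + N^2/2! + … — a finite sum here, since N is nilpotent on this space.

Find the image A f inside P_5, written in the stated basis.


order-1 term: -14x^3 - (27/2)x^2
order-2 term: -21x^2 - (27/2)x
order-3 term: -14x - 9/2
order-4 term: -7/2
the series for exp(D) f terminates at order 4
exp(D) f = -(7/2)x^4 - (37/2)x^3 - (69/2)x^2 - (55/2)x - 8

the image equals g(x) = -(7/2)x^4 - (37/2)x^3 - (69/2)x^2 - (55/2)x - 8


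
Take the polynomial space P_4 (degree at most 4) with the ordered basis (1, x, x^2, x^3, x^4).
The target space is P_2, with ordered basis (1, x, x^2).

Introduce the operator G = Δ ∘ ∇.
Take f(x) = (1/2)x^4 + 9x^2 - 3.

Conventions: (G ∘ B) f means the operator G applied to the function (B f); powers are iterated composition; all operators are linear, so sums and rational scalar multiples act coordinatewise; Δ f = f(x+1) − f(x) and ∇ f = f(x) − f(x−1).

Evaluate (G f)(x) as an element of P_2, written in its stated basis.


g(x) = 6x^2 + 19

∇ f = 2x^3 - 3x^2 + 20x - 19/2
Δ ∇ f = 6x^2 + 19


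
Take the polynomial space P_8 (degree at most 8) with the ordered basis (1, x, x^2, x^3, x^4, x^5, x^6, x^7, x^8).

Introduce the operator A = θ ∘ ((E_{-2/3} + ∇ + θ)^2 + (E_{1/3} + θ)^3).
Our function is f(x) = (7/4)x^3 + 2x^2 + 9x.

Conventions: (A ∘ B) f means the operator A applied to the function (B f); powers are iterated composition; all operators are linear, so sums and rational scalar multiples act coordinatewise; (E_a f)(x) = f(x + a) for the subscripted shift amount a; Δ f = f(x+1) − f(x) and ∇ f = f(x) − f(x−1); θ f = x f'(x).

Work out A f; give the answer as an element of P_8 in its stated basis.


E_{-2/3} f = (7/4)x^3 - (3/2)x^2 + (26/3)x - 152/27
∇ f = (21/4)x^2 - (5/4)x + 35/4
θ f = (21/4)x^3 + 4x^2 + 9x
(E_{-2/3} + ∇ + θ) f = 7x^3 + (31/4)x^2 + (197/12)x + 337/108
E_{-2/3} (E_{-2/3} + ∇ + θ) f = 7x^3 - (25/4)x^2 + (185/12)x - 697/108
∇ (E_{-2/3} + ∇ + θ) f = 21x^2 - (11/2)x + 47/3
θ (E_{-2/3} + ∇ + θ) f = 21x^3 + (31/2)x^2 + (197/12)x
(E_{-2/3} + ∇ + θ) (E_{-2/3} + ∇ + θ) f = 28x^3 + (121/4)x^2 + (79/3)x + 995/108
E_{1/3} f = (7/4)x^3 + (15/4)x^2 + (131/12)x + 355/108
θ f = (21/4)x^3 + 4x^2 + 9x
(E_{1/3} + θ) f = 7x^3 + (31/4)x^2 + (239/12)x + 355/108
E_{1/3} (E_{1/3} + θ) f = 7x^3 + (59/4)x^2 + (329/12)x + 1193/108
θ (E_{1/3} + θ) f = 21x^3 + (31/2)x^2 + (239/12)x
(E_{1/3} + θ) (E_{1/3} + θ) f = 28x^3 + (121/4)x^2 + (142/3)x + 1193/108
E_{1/3} (E_{1/3} + θ) (E_{1/3} + θ) f = 28x^3 + (233/4)x^2 + (461/6)x + 281/9
θ (E_{1/3} + θ) (E_{1/3} + θ) f = 84x^3 + (121/2)x^2 + (142/3)x
(E_{1/3} + θ) (E_{1/3} + θ) (E_{1/3} + θ) f = 112x^3 + (475/4)x^2 + (745/6)x + 281/9
((E_{-2/3} + ∇ + θ)^2 + (E_{1/3} + θ)^3) f = 140x^3 + 149x^2 + (301/2)x + 4367/108
θ ((E_{-2/3} + ∇ + θ)^2 + (E_{1/3} + θ)^3) f = 420x^3 + 298x^2 + (301/2)x

g(x) = 420x^3 + 298x^2 + (301/2)x


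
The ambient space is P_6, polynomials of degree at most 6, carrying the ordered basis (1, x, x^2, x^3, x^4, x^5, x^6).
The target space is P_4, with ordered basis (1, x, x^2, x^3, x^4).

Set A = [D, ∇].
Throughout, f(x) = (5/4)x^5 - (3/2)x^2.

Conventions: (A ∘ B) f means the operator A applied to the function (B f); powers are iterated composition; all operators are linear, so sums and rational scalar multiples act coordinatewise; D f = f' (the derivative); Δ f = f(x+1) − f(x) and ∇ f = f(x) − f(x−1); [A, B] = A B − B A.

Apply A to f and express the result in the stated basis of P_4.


the image equals g(x) = 0

∇ f = (25/4)x^4 - (25/2)x^3 + (25/2)x^2 - (37/4)x + 11/4
D ∇ f = 25x^3 - (75/2)x^2 + 25x - 37/4
D f = (25/4)x^4 - 3x
∇ D f = 25x^3 - (75/2)x^2 + 25x - 37/4
[D, ∇] f = 0


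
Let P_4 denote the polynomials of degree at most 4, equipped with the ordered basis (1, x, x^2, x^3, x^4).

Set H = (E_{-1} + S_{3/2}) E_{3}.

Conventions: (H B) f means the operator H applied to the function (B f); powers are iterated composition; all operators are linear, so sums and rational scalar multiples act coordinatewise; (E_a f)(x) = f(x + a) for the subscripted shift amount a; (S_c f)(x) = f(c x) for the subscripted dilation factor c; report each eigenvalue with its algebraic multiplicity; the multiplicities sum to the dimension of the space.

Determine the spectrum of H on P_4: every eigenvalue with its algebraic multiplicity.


λ = 2 (multiplicity 1), λ = 5/2 (multiplicity 1), λ = 13/4 (multiplicity 1), λ = 35/8 (multiplicity 1), λ = 97/16 (multiplicity 1)

image of 1: 2
image of x: (5/2)x + 5
image of x^2: (13/4)x^2 + 13x + 13
image of x^3: (35/8)x^3 + (105/4)x^2 + (105/2)x + 35
image of x^4: (97/16)x^4 + (97/2)x^3 + (291/2)x^2 + 194x + 97
the matrix is upper triangular; its diagonal is (2, 5/2, 13/4, 35/8, 97/16)
for a triangular matrix the eigenvalues are the diagonal entries, with algebraic multiplicity their repetition count


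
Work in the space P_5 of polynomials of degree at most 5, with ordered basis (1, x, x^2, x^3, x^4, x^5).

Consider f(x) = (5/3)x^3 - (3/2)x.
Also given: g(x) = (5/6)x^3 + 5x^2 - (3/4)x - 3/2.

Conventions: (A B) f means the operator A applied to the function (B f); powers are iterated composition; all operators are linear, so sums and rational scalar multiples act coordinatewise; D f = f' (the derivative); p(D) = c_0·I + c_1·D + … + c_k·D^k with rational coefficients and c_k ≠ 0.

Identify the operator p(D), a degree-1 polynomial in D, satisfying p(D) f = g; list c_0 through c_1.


D^0 f = (5/3)x^3 - (3/2)x
D^1 f = 5x^2 - 3/2
matching coefficients of g against c_0 f + c_1 Df + … from the top degree down determines the c_i
solution: c_0 = 1/2, c_1 = 1

c_0 = 1/2, c_1 = 1


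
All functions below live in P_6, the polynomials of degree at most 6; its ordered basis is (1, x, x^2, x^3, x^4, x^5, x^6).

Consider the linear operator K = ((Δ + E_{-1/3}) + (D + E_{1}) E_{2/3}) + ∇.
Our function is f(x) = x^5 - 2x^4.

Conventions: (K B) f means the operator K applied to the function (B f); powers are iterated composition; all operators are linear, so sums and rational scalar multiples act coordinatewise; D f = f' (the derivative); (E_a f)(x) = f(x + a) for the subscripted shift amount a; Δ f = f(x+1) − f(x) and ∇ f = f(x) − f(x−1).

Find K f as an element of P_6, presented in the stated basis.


the image equals g(x) = 2x^5 + (53/3)x^4 + (68/9)x^3 + (772/27)x^2 - (1526/81)x - 482/243

Δ f = 5x^4 + 2x^3 - 2x^2 - 3x - 1
E_{-1/3} f = x^5 - (11/3)x^4 + (34/9)x^3 - (46/27)x^2 + (29/81)x - 7/243
(Δ + E_{-1/3}) f = x^5 + (4/3)x^4 + (52/9)x^3 - (100/27)x^2 - (214/81)x - 250/243
E_{2/3} f = x^5 + (4/3)x^4 - (8/9)x^3 - (64/27)x^2 - (112/81)x - 64/243
D E_{2/3} f = 5x^4 + (16/3)x^3 - (8/3)x^2 - (128/27)x - 112/81
E_{1} E_{2/3} f = x^5 + (19/3)x^4 + (130/9)x^3 + (350/27)x^2 + (125/81)x - 625/243
(D + E_{1}) E_{2/3} f = x^5 + (34/3)x^4 + (178/9)x^3 + (278/27)x^2 - (259/81)x - 961/243
((Δ + E_{-1/3}) + (D + E_{1}) E_{2/3}) f = 2x^5 + (38/3)x^4 + (230/9)x^3 + (178/27)x^2 - (473/81)x - 1211/243
∇ f = 5x^4 - 18x^3 + 22x^2 - 13x + 3
(((Δ + E_{-1/3}) + (D + E_{1}) E_{2/3}) + ∇) f = 2x^5 + (53/3)x^4 + (68/9)x^3 + (772/27)x^2 - (1526/81)x - 482/243


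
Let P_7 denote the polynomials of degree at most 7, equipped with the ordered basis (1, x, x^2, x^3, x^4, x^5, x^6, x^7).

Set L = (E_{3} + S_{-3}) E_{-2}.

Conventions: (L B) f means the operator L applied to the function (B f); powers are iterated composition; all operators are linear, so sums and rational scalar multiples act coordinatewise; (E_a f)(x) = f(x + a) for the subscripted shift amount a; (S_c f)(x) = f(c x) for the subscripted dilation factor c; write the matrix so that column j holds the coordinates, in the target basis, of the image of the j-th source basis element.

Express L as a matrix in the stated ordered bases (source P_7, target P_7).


image of 1: 2
image of x: -2x - 1
image of x^2: 10x^2 + 14x + 5
image of x^3: -26x^3 - 51x^2 - 33x - 7
image of x^4: 82x^4 + 220x^3 + 222x^2 + 100x + 17
image of x^5: -242x^5 - 805x^4 - 1070x^3 - 710x^2 - 235x - 31
image of x^6: 730x^6 + 2922x^5 + 4875x^4 + 4340x^3 + 2175x^2 + 582x + 65
image of x^7: -2186x^7 - 10199x^6 - 20391x^5 - 22645x^4 - 15085x^3 - 6027x^2 - 1337x - 127
each image's coordinates form column j of the matrix

the matrix is [[2, -1, 5, -7, 17, -31, 65, -127]; [0, -2, 14, -33, 100, -235, 582, -1337]; [0, 0, 10, -51, 222, -710, 2175, -6027]; [0, 0, 0, -26, 220, -1070, 4340, -15085]; [0, 0, 0, 0, 82, -805, 4875, -22645]; [0, 0, 0, 0, 0, -242, 2922, -20391]; [0, 0, 0, 0, 0, 0, 730, -10199]; [0, 0, 0, 0, 0, 0, 0, -2186]] (rows listed top to bottom)


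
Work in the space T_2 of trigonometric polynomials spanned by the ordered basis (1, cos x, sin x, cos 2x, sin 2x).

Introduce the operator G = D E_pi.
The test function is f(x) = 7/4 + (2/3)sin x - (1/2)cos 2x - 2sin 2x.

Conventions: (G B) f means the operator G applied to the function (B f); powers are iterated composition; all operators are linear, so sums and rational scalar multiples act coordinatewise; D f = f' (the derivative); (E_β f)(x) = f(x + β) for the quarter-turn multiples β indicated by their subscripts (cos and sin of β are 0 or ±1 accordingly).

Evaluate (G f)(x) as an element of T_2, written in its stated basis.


E_pi f = 7/4 - (2/3)sin x - (1/2)cos 2x - 2sin 2x
D E_pi f = -(2/3)cos x - 4cos 2x + sin 2x

the result is g(x) = -(2/3)cos x - 4cos 2x + sin 2x


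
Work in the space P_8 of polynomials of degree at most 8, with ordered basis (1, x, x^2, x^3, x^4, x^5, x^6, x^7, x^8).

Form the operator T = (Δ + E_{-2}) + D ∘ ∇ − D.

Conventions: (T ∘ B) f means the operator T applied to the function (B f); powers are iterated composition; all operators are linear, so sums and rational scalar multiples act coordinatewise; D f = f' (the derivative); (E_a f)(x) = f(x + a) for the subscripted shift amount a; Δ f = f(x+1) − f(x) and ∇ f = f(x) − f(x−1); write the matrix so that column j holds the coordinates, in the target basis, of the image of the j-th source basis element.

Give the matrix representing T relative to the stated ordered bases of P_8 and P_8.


the matrix is [[1, -2, 7, -10, 21, -36, 71, -134, 265]; [0, 1, -4, 21, -40, 105, -216, 497, -1072]; [0, 0, 1, -6, 42, -100, 315, -756, 1988]; [0, 0, 0, 1, -8, 70, -200, 735, -2016]; [0, 0, 0, 0, 1, -10, 105, -350, 1470]; [0, 0, 0, 0, 0, 1, -12, 147, -560]; [0, 0, 0, 0, 0, 0, 1, -14, 196]; [0, 0, 0, 0, 0, 0, 0, 1, -16]; [0, 0, 0, 0, 0, 0, 0, 0, 1]] (rows listed top to bottom)

image of 1: 1
image of x: x - 2
image of x^2: x^2 - 4x + 7
image of x^3: x^3 - 6x^2 + 21x - 10
image of x^4: x^4 - 8x^3 + 42x^2 - 40x + 21
image of x^5: x^5 - 10x^4 + 70x^3 - 100x^2 + 105x - 36
image of x^6: x^6 - 12x^5 + 105x^4 - 200x^3 + 315x^2 - 216x + 71
image of x^7: x^7 - 14x^6 + 147x^5 - 350x^4 + 735x^3 - 756x^2 + 497x - 134
image of x^8: x^8 - 16x^7 + 196x^6 - 560x^5 + 1470x^4 - 2016x^3 + 1988x^2 - 1072x + 265
each image's coordinates form column j of the matrix


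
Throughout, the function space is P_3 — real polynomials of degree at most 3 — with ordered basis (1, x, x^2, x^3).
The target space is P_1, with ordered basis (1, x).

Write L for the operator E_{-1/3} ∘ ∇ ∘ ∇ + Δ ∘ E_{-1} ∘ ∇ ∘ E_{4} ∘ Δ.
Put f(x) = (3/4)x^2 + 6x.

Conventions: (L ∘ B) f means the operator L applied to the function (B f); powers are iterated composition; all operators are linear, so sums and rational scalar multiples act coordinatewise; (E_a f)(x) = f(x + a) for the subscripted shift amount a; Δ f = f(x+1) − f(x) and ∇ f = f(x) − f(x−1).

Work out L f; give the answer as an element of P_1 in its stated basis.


∇ f = (3/2)x + 21/4
∇ ∇ f = 3/2
E_{-1/3} (∇ ∘ ∇) f = 3/2
Δ f = (3/2)x + 27/4
E_{4} Δ f = (3/2)x + 51/4
∇ (E_{4} ∘ Δ) f = 3/2
E_{-1} ∇ (E_{4} ∘ Δ) f = 3/2
Δ (E_{-1} ∘ ∇) (E_{4} ∘ Δ) f = 0
(E_{-1/3} ∘ ∇ ∘ ∇ + Δ ∘ E_{-1} ∘ ∇ ∘ E_{4} ∘ Δ) f = 3/2

g(x) = 3/2


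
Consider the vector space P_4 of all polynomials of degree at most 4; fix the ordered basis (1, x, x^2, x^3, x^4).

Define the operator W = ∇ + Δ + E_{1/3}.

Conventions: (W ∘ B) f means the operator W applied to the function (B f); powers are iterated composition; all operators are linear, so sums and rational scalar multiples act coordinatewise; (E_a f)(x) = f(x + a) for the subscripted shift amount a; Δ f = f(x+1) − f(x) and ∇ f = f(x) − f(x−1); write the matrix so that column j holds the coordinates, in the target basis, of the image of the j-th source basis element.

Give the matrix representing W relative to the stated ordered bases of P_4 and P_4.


image of 1: 1
image of x: x + 7/3
image of x^2: x^2 + (14/3)x + 1/9
image of x^3: x^3 + 7x^2 + (1/3)x + 55/27
image of x^4: x^4 + (28/3)x^3 + (2/3)x^2 + (220/27)x + 1/81
each image's coordinates form column j of the matrix

the matrix is [[1, 7/3, 1/9, 55/27, 1/81]; [0, 1, 14/3, 1/3, 220/27]; [0, 0, 1, 7, 2/3]; [0, 0, 0, 1, 28/3]; [0, 0, 0, 0, 1]] (rows listed top to bottom)


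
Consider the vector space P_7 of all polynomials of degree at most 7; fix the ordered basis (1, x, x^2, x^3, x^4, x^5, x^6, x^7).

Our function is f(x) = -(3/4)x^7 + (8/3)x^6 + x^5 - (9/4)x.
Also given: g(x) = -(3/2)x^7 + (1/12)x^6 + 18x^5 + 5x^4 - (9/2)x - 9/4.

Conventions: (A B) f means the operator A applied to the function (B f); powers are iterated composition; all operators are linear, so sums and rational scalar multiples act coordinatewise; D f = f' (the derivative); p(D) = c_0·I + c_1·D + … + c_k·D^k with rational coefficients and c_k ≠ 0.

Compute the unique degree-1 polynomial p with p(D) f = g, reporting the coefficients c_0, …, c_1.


D^0 f = -(3/4)x^7 + (8/3)x^6 + x^5 - (9/4)x
D^1 f = -(21/4)x^6 + 16x^5 + 5x^4 - 9/4
matching coefficients of g against c_0 f + c_1 Df + … from the top degree down determines the c_i
solution: c_0 = 2, c_1 = 1

c_0 = 2, c_1 = 1
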